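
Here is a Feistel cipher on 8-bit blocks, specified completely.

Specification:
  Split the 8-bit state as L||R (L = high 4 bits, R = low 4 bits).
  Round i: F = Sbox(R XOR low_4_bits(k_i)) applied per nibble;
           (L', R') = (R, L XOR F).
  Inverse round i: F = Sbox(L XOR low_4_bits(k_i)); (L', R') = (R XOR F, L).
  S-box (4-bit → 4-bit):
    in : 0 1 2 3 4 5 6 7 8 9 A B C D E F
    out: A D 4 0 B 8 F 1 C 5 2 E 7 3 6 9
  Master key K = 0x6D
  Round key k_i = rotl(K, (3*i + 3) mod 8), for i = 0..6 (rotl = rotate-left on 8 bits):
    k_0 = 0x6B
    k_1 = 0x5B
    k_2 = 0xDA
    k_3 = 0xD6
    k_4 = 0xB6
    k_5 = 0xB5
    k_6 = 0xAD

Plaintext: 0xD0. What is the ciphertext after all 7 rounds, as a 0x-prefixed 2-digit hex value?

s_0 = plaintext = 0xD0
s_1 = Round(s_0, k_0) = 0x03
s_2 = Round(s_1, k_1) = 0x3C
s_3 = Round(s_2, k_2) = 0xCC
s_4 = Round(s_3, k_3) = 0xCE
s_5 = Round(s_4, k_4) = 0xE0
s_6 = Round(s_5, k_5) = 0x06
s_7 = Round(s_6, k_6) = 0x6E

0x6E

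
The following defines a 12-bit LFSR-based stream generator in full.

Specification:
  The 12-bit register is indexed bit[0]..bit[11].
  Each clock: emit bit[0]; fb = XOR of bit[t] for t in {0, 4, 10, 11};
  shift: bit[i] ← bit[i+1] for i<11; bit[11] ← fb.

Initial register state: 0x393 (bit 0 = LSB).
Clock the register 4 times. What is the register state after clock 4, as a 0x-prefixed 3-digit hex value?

reg_0 = 0x393
clock 1: out=1, reg = 0x1C9
clock 2: out=1, reg = 0x8E4
clock 3: out=0, reg = 0xC72
clock 4: out=0, reg = 0xE39

0xE39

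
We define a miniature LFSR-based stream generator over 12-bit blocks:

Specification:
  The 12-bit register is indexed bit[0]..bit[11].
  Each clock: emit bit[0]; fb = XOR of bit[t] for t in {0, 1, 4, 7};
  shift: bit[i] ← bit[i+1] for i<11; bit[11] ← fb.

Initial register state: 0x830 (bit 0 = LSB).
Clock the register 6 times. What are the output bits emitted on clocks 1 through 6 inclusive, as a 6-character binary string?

reg_0 = 0x830
clock 1: out=0, reg = 0xC18
clock 2: out=0, reg = 0xE0C
clock 3: out=0, reg = 0x706
clock 4: out=0, reg = 0xB83
clock 5: out=1, reg = 0xDC1
clock 6: out=1, reg = 0x6E0

000011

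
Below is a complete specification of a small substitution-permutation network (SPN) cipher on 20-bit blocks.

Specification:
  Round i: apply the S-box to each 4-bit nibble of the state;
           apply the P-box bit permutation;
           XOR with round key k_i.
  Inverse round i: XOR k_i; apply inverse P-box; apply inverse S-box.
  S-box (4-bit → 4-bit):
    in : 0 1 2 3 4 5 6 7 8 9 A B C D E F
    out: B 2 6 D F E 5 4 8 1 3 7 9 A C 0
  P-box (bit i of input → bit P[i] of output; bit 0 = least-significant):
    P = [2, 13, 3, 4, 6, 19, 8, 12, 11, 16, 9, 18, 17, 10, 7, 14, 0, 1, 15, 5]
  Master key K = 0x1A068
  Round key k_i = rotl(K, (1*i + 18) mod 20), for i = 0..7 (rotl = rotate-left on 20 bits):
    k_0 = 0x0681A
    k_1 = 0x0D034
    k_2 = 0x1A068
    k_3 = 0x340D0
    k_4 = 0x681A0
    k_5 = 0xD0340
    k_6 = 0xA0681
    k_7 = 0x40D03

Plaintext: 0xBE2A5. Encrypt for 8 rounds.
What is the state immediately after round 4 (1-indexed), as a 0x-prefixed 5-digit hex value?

0x6A3D8

s_0 = plaintext = 0xBE2A5
s_1 = Round(s_0, k_0) = 0x98AC1
s_2 = Round(s_1, k_1) = 0x1A875
s_3 = Round(s_2, k_2) = 0x78572
s_4 = Round(s_3, k_3) = 0x6A3D8
s_5 = Round(s_4, k_4) = 0x81FB1
s_6 = Round(s_5, k_5) = 0x52620
s_7 = Round(s_6, k_6) = 0x2A937
s_8 = Round(s_7, k_7) = 0x69049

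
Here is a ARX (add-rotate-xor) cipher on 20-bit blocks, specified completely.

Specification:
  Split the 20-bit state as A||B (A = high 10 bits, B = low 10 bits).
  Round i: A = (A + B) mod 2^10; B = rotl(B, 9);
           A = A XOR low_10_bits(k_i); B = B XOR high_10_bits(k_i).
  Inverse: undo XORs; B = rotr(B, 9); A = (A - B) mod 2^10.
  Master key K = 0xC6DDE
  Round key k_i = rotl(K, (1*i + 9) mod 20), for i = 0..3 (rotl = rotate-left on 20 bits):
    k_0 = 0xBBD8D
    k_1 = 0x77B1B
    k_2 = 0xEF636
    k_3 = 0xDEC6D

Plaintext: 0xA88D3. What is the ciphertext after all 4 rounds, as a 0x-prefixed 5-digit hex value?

s_0 = plaintext = 0xA88D3
s_1 = Round(s_0, k_0) = 0xBE086
s_2 = Round(s_1, k_1) = 0x1959D
s_3 = Round(s_2, k_2) = 0x0D173
s_4 = Round(s_3, k_3) = 0x729C2

0x729C2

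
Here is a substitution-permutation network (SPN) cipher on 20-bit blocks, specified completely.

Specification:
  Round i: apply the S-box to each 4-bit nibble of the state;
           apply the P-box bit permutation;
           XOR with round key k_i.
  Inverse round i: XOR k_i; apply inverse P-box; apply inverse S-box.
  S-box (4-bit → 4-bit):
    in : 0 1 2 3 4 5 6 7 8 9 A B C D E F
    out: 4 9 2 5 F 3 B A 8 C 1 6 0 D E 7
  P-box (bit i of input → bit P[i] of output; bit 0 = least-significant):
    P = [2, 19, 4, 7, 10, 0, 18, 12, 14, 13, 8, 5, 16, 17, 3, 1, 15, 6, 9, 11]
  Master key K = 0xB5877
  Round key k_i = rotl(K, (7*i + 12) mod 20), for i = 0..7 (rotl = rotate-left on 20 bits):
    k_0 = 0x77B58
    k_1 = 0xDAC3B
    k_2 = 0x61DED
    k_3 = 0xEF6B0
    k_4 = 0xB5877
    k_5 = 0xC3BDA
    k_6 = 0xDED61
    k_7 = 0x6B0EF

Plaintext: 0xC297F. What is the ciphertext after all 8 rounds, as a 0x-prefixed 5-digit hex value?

s_0 = plaintext = 0xC297F
s_1 = Round(s_0, k_0) = 0xD6A6D
s_2 = Round(s_1, k_1) = 0xE72AC
s_3 = Round(s_2, k_2) = 0x433AF
s_4 = Round(s_3, k_3) = 0x739EC
s_5 = Round(s_4, k_4) = 0xE411E
s_6 = Round(s_5, k_5) = 0x76520
s_7 = Round(s_6, k_6) = 0xE8532
s_8 = Round(s_7, k_7) = 0xADEAD

0xADEAD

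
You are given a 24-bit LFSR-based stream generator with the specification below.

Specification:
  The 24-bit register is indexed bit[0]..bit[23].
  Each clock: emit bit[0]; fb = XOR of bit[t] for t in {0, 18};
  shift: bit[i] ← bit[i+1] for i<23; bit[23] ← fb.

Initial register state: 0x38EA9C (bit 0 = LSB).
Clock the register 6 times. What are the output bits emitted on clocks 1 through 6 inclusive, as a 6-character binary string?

001110

reg_0 = 0x38EA9C
clock 1: out=0, reg = 0x1C754E
clock 2: out=0, reg = 0x8E3AA7
clock 3: out=1, reg = 0x471D53
clock 4: out=1, reg = 0x238EA9
clock 5: out=1, reg = 0x91C754
clock 6: out=0, reg = 0x48E3AA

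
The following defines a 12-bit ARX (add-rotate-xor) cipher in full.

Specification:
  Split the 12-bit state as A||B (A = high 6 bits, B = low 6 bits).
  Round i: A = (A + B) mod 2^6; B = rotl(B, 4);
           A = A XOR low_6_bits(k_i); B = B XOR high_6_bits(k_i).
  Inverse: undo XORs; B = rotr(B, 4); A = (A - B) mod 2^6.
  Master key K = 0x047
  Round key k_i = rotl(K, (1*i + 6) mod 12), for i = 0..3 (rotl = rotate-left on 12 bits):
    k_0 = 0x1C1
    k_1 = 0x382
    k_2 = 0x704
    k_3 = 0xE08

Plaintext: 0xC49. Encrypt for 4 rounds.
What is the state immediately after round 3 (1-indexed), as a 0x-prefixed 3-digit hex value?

s_0 = plaintext = 0xC49
s_1 = Round(s_0, k_0) = 0xED5
s_2 = Round(s_1, k_1) = 0x49B
s_3 = Round(s_2, k_2) = 0xA6A
s_4 = Round(s_3, k_3) = 0x6D2

0xA6A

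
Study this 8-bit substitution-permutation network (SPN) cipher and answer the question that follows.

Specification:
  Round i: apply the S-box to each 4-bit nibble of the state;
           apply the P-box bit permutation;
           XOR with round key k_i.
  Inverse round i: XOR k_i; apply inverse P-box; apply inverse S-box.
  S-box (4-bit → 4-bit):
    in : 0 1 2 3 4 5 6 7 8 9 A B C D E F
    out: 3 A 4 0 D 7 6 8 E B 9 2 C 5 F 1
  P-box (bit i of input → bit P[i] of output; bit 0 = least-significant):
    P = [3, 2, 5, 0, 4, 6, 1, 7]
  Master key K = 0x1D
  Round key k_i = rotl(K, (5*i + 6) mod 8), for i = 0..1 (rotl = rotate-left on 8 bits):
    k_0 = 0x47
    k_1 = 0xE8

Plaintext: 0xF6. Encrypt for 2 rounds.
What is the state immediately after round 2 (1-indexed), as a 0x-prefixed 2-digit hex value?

0x68

s_0 = plaintext = 0xF6
s_1 = Round(s_0, k_0) = 0x73
s_2 = Round(s_1, k_1) = 0x68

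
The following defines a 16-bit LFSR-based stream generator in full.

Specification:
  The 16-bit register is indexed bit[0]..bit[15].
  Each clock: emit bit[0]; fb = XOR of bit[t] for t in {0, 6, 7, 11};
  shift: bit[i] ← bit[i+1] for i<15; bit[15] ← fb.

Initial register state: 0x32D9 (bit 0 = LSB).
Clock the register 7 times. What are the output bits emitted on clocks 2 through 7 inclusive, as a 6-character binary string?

001101

reg_0 = 0x32D9
clock 1: out=1, reg = 0x996C
clock 2: out=0, reg = 0x4CB6
clock 3: out=0, reg = 0x265B
clock 4: out=1, reg = 0x132D
clock 5: out=1, reg = 0x8996
clock 6: out=0, reg = 0x44CB
clock 7: out=1, reg = 0xA265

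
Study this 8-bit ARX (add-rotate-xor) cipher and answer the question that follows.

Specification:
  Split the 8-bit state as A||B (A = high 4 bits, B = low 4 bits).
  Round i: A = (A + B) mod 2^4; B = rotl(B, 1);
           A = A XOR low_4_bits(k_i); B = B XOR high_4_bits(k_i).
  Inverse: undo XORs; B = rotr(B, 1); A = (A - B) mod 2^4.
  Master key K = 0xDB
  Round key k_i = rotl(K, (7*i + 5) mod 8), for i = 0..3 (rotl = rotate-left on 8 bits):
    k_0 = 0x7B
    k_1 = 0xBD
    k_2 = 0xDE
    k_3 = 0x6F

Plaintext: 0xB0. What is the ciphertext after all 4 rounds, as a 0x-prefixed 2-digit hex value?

0x78

s_0 = plaintext = 0xB0
s_1 = Round(s_0, k_0) = 0x07
s_2 = Round(s_1, k_1) = 0xA5
s_3 = Round(s_2, k_2) = 0x17
s_4 = Round(s_3, k_3) = 0x78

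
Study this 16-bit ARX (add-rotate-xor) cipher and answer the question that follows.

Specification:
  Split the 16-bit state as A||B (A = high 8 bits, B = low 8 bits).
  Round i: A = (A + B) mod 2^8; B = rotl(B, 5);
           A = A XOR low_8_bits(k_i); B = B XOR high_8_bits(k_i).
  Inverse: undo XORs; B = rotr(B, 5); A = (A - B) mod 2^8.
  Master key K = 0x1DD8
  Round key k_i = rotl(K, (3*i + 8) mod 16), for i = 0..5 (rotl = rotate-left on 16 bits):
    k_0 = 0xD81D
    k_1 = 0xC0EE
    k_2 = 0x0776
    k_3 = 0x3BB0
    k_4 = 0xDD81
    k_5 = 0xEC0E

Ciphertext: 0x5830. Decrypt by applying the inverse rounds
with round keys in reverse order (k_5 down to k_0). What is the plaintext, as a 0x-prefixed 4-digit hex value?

s_0 = ciphertext = 0x5830
s_1 = InvRound(s_0, k_5) = 0x70E6
s_2 = InvRound(s_1, k_4) = 0x18D9
s_3 = InvRound(s_2, k_3) = 0x9117
s_4 = InvRound(s_3, k_2) = 0x6780
s_5 = InvRound(s_4, k_1) = 0x8702
s_6 = InvRound(s_5, k_0) = 0xC4D6

0xC4D6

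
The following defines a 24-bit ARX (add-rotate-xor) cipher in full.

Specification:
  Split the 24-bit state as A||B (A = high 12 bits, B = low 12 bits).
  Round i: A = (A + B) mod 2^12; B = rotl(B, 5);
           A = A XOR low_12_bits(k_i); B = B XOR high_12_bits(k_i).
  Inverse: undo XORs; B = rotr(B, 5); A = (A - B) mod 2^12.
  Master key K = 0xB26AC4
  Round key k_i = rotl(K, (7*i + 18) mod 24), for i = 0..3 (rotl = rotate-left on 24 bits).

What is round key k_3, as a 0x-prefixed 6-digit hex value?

K = 0xB26AC4
k_0 = rotl(K, (7*0+18) mod 24) = rotl(K, 18) = 0x12C9AB
k_1 = rotl(K, (7*1+18) mod 24) = rotl(K, 1) = 0x64D589
k_2 = rotl(K, (7*2+18) mod 24) = rotl(K, 8) = 0x6AC4B2
k_3 = rotl(K, (7*3+18) mod 24) = rotl(K, 15) = 0x625935

0x625935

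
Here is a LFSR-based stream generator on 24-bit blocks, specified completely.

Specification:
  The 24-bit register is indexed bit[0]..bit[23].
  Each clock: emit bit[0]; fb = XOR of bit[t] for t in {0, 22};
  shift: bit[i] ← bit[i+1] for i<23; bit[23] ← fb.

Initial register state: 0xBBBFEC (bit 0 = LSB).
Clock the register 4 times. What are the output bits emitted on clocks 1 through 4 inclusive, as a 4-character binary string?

0011

reg_0 = 0xBBBFEC
clock 1: out=0, reg = 0x5DDFF6
clock 2: out=0, reg = 0xAEEFFB
clock 3: out=1, reg = 0xD777FD
clock 4: out=1, reg = 0x6BBBFE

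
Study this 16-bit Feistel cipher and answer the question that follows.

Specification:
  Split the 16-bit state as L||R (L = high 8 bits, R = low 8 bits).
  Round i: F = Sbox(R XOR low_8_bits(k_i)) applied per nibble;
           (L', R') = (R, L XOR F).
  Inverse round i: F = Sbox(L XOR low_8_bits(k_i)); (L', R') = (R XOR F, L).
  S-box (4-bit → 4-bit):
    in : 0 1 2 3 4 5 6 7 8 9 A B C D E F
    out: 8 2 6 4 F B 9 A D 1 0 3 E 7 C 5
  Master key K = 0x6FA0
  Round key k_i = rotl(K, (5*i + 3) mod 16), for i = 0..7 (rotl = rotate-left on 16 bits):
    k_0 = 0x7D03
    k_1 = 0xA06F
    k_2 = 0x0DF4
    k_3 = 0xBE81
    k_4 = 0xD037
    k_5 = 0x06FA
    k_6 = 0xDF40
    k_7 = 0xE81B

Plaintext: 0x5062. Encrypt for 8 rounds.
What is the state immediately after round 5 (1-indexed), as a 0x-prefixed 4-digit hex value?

0xD718

s_0 = plaintext = 0x5062
s_1 = Round(s_0, k_0) = 0x62C2
s_2 = Round(s_1, k_1) = 0xC265
s_3 = Round(s_2, k_2) = 0x65D0
s_4 = Round(s_3, k_3) = 0xD0D7
s_5 = Round(s_4, k_4) = 0xD718
s_6 = Round(s_5, k_5) = 0x1811
s_7 = Round(s_6, k_6) = 0x11AA
s_8 = Round(s_7, k_7) = 0xAA23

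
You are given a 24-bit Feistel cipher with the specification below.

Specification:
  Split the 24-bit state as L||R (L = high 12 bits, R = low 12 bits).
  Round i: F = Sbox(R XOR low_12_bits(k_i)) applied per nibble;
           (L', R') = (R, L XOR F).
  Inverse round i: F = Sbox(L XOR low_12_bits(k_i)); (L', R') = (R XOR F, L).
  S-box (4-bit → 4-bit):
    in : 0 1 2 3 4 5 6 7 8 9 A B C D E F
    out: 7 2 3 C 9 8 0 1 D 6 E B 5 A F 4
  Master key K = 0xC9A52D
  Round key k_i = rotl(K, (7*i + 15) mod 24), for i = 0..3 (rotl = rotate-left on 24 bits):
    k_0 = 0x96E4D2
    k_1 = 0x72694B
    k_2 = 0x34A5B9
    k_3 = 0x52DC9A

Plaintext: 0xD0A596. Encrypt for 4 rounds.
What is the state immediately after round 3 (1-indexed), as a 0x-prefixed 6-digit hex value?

s_0 = plaintext = 0xD0A596
s_1 = Round(s_0, k_0) = 0x596F93
s_2 = Round(s_1, k_1) = 0xF9353B
s_3 = Round(s_2, k_2) = 0x53B840
s_4 = Round(s_3, k_3) = 0x840C95

0x53B840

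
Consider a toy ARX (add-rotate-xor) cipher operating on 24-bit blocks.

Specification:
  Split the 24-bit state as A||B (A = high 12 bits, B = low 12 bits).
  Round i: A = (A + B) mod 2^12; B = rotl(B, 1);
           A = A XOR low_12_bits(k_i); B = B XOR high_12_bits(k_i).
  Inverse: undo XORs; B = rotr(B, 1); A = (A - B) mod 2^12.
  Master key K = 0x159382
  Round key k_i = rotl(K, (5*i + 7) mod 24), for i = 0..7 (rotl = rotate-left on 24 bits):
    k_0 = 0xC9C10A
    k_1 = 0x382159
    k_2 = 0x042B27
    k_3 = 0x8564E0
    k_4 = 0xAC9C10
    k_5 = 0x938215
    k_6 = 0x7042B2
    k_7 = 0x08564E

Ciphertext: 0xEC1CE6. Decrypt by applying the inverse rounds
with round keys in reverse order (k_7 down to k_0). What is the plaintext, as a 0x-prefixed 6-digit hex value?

s_0 = ciphertext = 0xEC1CE6
s_1 = InvRound(s_0, k_7) = 0xA5EE31
s_2 = InvRound(s_1, k_6) = 0xC52C9A
s_3 = InvRound(s_2, k_5) = 0xB762D1
s_4 = InvRound(s_3, k_4) = 0x35A40C
s_5 = InvRound(s_4, k_3) = 0x18D62D
s_6 = InvRound(s_5, k_2) = 0xF73B37
s_7 = InvRound(s_6, k_1) = 0x1D0C5A
s_8 = InvRound(s_7, k_0) = 0x077063

0x077063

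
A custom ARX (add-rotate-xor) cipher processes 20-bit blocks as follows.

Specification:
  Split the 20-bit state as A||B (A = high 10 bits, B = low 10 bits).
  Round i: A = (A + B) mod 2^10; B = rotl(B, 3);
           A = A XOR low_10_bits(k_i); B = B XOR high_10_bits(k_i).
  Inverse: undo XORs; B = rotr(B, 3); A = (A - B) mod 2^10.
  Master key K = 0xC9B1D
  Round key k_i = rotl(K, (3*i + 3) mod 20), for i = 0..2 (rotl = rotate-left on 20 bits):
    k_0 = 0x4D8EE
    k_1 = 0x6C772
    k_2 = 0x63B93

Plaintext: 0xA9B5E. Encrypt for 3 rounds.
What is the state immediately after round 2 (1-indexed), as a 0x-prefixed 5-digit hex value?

0x763B6

s_0 = plaintext = 0xA9B5E
s_1 = Round(s_0, k_0) = 0xBABC0
s_2 = Round(s_1, k_1) = 0x763B6
s_3 = Round(s_2, k_2) = 0x87439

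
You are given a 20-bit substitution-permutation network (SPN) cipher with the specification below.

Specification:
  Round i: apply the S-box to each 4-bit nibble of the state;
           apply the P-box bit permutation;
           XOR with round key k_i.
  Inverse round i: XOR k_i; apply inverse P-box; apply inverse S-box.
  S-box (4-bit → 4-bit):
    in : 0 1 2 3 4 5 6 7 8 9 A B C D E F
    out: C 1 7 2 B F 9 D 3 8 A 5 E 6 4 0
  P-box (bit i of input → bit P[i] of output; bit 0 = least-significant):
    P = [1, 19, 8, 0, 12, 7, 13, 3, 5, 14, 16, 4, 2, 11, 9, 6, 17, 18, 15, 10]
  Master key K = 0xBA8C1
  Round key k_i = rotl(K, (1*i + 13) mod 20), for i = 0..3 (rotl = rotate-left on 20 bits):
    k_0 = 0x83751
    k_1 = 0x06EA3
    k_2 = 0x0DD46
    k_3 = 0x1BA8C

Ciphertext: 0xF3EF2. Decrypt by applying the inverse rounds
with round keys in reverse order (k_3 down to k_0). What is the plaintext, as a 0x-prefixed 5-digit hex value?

0xBF3B1

s_0 = ciphertext = 0xF3EF2
s_1 = InvRound(s_0, k_3) = 0x56698
s_2 = InvRound(s_1, k_2) = 0xD505B
s_3 = InvRound(s_2, k_1) = 0xAC753
s_4 = InvRound(s_3, k_0) = 0xBF3B1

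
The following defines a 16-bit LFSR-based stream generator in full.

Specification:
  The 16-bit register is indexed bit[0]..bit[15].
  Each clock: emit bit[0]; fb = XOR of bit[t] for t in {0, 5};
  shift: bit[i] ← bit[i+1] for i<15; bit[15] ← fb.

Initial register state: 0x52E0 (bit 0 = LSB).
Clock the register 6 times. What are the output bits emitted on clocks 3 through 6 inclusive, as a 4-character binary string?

0001

reg_0 = 0x52E0
clock 1: out=0, reg = 0xA970
clock 2: out=0, reg = 0xD4B8
clock 3: out=0, reg = 0xEA5C
clock 4: out=0, reg = 0x752E
clock 5: out=0, reg = 0xBA97
clock 6: out=1, reg = 0xDD4B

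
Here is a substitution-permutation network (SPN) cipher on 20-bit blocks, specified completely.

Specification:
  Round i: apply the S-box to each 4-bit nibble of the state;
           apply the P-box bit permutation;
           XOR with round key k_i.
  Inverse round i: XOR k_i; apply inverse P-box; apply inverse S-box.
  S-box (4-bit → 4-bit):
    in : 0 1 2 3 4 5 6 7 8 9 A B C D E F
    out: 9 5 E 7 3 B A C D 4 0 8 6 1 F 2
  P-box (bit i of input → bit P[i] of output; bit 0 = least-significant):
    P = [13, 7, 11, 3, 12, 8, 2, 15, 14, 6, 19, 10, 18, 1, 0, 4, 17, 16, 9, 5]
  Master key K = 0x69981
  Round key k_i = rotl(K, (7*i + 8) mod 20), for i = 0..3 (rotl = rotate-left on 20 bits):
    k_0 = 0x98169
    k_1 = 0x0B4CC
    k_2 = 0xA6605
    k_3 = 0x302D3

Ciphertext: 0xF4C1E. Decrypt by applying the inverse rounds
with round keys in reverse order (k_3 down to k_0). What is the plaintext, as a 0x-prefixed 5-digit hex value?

s_0 = ciphertext = 0xF4C1E
s_1 = InvRound(s_0, k_3) = 0x91E92
s_2 = InvRound(s_1, k_2) = 0x42D13
s_3 = InvRound(s_2, k_1) = 0xAEFE2
s_4 = InvRound(s_3, k_0) = 0x3C0AE

0x3C0AE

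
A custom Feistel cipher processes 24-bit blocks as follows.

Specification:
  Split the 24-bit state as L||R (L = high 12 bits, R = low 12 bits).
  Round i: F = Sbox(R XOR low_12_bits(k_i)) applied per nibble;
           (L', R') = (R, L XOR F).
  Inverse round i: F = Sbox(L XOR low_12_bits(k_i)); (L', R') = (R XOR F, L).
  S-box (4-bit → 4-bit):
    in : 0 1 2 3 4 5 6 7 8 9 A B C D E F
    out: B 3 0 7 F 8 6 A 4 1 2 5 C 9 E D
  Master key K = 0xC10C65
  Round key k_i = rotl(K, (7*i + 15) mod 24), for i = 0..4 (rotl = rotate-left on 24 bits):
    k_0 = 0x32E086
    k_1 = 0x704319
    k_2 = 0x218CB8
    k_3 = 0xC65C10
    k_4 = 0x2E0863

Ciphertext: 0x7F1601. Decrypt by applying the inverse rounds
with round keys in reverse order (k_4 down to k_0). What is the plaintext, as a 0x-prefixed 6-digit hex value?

0xC458D0

s_0 = ciphertext = 0x7F1601
s_1 = InvRound(s_0, k_4) = 0xB117F1
s_2 = InvRound(s_1, k_3) = 0xD42B11
s_3 = InvRound(s_2, k_2) = 0x8C3D42
s_4 = InvRound(s_3, k_1) = 0x8D08C3
s_5 = InvRound(s_4, k_0) = 0xC458D0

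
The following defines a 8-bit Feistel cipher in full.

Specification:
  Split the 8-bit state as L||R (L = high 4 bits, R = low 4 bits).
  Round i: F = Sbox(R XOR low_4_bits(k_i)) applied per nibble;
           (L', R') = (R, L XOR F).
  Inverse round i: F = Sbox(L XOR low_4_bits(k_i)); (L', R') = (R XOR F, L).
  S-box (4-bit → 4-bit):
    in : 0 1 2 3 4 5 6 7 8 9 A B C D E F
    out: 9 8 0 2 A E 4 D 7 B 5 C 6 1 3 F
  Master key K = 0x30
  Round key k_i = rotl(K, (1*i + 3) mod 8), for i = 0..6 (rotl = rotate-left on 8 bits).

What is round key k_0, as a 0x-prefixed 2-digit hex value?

K = 0x30
k_0 = rotl(K, (1*0+3) mod 8) = rotl(K, 3) = 0x81

0x81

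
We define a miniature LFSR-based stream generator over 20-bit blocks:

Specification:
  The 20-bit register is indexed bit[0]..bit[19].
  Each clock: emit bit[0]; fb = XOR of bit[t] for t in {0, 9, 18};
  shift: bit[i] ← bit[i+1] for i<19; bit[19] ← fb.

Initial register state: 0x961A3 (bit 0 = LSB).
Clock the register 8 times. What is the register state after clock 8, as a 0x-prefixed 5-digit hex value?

0x05961

reg_0 = 0x961A3
clock 1: out=1, reg = 0xCB0D1
clock 2: out=1, reg = 0x65868
clock 3: out=0, reg = 0xB2C34
clock 4: out=0, reg = 0x5961A
clock 5: out=0, reg = 0x2CB0D
clock 6: out=1, reg = 0x16586
clock 7: out=0, reg = 0x0B2C3
clock 8: out=1, reg = 0x05961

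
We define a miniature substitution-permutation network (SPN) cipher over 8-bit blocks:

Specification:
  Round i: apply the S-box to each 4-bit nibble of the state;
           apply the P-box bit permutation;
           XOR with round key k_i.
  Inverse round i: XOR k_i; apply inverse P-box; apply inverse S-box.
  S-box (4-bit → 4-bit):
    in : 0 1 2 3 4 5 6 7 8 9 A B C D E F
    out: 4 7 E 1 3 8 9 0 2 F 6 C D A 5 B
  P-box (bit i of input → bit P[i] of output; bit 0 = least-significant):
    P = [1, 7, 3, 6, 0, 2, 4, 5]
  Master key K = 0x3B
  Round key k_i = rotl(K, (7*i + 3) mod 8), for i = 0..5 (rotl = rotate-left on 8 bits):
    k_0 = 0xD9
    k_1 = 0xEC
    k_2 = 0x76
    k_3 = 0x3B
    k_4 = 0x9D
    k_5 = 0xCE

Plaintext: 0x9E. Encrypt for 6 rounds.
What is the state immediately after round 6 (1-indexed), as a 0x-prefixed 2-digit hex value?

s_0 = plaintext = 0x9E
s_1 = Round(s_0, k_0) = 0xE6
s_2 = Round(s_1, k_1) = 0xBF
s_3 = Round(s_2, k_2) = 0x84
s_4 = Round(s_3, k_3) = 0xBD
s_5 = Round(s_4, k_4) = 0x6D
s_6 = Round(s_5, k_5) = 0x2F

0x2F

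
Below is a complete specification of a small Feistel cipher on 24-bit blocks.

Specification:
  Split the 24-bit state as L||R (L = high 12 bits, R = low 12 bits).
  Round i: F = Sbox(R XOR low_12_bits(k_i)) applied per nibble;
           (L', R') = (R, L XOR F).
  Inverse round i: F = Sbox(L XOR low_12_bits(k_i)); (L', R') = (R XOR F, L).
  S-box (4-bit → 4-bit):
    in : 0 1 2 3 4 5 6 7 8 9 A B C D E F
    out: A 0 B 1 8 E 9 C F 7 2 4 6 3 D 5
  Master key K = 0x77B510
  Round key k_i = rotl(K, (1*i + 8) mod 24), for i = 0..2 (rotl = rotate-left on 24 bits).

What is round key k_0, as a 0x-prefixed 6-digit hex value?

0xB51077

K = 0x77B510
k_0 = rotl(K, (1*0+8) mod 24) = rotl(K, 8) = 0xB51077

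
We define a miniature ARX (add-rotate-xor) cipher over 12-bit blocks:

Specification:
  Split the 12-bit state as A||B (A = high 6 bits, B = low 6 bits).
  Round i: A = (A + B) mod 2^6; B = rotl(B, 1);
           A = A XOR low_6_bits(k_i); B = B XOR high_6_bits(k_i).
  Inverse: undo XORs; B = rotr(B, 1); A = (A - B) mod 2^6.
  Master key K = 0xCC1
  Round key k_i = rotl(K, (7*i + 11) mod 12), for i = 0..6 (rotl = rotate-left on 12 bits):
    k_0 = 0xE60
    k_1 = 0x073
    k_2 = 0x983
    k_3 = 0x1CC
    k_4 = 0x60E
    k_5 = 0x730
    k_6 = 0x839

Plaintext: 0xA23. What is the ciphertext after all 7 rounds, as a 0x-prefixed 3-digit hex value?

0x736

s_0 = plaintext = 0xA23
s_1 = Round(s_0, k_0) = 0xAFE
s_2 = Round(s_1, k_1) = 0x6BC
s_3 = Round(s_2, k_2) = 0x55F
s_4 = Round(s_3, k_3) = 0xE39
s_5 = Round(s_4, k_4) = 0xFEB
s_6 = Round(s_5, k_5) = 0x68B
s_7 = Round(s_6, k_6) = 0x736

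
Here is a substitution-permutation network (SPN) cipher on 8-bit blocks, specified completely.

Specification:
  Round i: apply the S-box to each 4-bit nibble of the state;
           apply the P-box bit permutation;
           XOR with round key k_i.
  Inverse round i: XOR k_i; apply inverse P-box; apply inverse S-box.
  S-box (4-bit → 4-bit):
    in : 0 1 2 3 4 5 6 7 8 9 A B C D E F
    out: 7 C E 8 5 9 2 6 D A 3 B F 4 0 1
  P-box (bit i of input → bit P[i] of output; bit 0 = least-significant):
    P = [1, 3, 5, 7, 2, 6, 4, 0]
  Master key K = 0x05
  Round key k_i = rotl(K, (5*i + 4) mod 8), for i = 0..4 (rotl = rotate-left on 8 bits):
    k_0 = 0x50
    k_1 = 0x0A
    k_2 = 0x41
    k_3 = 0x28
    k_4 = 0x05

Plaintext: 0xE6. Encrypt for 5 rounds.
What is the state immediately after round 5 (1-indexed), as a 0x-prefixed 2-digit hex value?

s_0 = plaintext = 0xE6
s_1 = Round(s_0, k_0) = 0x58
s_2 = Round(s_1, k_1) = 0xAD
s_3 = Round(s_2, k_2) = 0x25
s_4 = Round(s_3, k_3) = 0xFB
s_5 = Round(s_4, k_4) = 0x8B

0x8B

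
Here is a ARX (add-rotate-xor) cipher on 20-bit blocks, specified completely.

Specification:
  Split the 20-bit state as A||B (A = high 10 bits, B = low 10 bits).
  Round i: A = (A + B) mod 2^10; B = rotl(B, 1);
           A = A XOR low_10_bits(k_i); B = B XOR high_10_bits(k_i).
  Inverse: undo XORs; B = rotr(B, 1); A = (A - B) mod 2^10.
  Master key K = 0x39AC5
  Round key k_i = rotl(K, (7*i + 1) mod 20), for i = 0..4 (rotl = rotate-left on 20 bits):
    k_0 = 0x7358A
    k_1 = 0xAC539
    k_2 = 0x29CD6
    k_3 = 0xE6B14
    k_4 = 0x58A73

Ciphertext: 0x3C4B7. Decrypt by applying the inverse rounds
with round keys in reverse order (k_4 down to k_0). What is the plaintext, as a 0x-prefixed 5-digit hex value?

0x060C9

s_0 = ciphertext = 0x3C4B7
s_1 = InvRound(s_0, k_4) = 0xE62EA
s_2 = InvRound(s_1, k_3) = 0xF50B8
s_3 = InvRound(s_2, k_2) = 0x3CE0F
s_4 = InvRound(s_3, k_1) = 0x5AC5F
s_5 = InvRound(s_4, k_0) = 0x060C9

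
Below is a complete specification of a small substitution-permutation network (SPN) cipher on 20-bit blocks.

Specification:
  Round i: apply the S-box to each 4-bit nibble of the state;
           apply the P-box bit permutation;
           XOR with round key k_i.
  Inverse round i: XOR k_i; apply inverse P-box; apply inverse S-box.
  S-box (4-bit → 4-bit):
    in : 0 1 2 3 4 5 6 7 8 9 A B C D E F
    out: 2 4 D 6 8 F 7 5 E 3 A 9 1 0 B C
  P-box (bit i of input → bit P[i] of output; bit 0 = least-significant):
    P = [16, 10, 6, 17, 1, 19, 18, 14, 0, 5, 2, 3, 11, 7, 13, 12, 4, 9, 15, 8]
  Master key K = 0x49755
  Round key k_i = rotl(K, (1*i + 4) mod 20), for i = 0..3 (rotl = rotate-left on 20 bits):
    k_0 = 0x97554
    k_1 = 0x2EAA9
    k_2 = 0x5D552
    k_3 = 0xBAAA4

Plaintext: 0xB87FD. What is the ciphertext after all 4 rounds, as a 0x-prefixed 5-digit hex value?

s_0 = plaintext = 0xB87FD
s_1 = Round(s_0, k_0) = 0xD04C1
s_2 = Round(s_1, k_1) = 0x2EA63
s_3 = Round(s_2, k_2) = 0x948A8
s_4 = Round(s_3, k_3) = 0x1FCD8

0x1FCD8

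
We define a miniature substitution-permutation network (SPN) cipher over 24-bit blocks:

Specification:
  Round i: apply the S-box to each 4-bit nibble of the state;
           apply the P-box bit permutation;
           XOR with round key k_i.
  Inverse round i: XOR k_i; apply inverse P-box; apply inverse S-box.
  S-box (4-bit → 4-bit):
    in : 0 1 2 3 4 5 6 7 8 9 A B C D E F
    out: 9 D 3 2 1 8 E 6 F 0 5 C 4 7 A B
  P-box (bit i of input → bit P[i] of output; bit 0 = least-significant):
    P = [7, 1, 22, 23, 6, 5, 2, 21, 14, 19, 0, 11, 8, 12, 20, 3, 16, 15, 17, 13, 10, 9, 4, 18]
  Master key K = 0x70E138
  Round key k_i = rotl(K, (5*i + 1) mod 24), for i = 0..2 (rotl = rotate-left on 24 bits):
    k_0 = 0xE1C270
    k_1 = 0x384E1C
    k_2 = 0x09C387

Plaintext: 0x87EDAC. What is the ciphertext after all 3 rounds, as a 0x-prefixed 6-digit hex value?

s_0 = plaintext = 0x87EDAC
s_1 = Round(s_0, k_0) = 0xAF142D
s_2 = Round(s_1, k_1) = 0x69ABE6
s_3 = Round(s_2, k_2) = 0xFDC8B4

0xFDC8B4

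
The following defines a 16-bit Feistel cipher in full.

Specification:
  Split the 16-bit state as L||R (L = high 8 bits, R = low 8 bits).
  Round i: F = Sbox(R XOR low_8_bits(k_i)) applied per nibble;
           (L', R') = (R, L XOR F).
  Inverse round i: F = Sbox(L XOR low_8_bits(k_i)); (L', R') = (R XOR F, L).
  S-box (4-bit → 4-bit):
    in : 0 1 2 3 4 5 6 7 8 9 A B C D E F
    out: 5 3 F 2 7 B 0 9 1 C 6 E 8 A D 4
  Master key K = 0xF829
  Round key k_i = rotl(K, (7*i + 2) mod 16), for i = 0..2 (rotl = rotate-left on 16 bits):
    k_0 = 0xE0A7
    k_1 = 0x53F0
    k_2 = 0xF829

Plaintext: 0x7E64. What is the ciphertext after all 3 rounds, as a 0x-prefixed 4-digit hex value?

0x3CC7

s_0 = plaintext = 0x7E64
s_1 = Round(s_0, k_0) = 0x64FC
s_2 = Round(s_1, k_1) = 0xFC3C
s_3 = Round(s_2, k_2) = 0x3CC7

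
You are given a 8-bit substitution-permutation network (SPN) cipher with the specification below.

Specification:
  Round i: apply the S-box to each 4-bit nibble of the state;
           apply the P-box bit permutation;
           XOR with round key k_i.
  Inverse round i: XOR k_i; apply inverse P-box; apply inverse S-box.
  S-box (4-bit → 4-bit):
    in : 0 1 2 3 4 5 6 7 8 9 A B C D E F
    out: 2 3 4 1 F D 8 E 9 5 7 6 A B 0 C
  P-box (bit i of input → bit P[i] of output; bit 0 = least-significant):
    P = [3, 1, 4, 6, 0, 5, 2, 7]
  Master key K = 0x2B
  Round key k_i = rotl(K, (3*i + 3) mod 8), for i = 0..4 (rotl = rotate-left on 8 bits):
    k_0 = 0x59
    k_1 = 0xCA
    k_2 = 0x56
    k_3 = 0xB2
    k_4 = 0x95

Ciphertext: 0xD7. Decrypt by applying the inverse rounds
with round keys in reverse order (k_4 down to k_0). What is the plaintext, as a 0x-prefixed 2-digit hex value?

s_0 = ciphertext = 0xD7
s_1 = InvRound(s_0, k_4) = 0xEC
s_2 = InvRound(s_1, k_3) = 0x24
s_3 = InvRound(s_2, k_2) = 0x07
s_4 = InvRound(s_3, k_1) = 0x58
s_5 = InvRound(s_4, k_0) = 0x3E

0x3E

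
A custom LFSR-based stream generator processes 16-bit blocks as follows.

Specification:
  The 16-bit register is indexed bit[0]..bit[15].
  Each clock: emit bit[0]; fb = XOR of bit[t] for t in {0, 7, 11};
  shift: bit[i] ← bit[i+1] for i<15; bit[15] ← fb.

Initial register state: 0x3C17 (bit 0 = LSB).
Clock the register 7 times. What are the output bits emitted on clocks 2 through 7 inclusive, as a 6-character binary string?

reg_0 = 0x3C17
clock 1: out=1, reg = 0x1E0B
clock 2: out=1, reg = 0x0F05
clock 3: out=1, reg = 0x0782
clock 4: out=0, reg = 0x83C1
clock 5: out=1, reg = 0x41E0
clock 6: out=0, reg = 0xA0F0
clock 7: out=0, reg = 0xD078

110100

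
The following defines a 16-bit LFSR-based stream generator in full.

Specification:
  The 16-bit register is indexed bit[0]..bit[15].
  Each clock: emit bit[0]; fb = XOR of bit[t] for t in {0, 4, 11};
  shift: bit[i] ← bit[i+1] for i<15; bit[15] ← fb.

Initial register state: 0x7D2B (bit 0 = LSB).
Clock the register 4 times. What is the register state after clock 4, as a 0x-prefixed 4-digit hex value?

reg_0 = 0x7D2B
clock 1: out=1, reg = 0x3E95
clock 2: out=1, reg = 0x9F4A
clock 3: out=0, reg = 0xCFA5
clock 4: out=1, reg = 0x67D2

0x67D2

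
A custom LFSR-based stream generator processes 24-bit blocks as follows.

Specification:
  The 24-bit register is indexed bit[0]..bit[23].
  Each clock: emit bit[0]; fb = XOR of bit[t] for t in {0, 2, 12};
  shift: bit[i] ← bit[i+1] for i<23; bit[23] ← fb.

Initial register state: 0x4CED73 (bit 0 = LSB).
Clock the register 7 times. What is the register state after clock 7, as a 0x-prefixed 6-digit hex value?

reg_0 = 0x4CED73
clock 1: out=1, reg = 0xA676B9
clock 2: out=1, reg = 0x533B5C
clock 3: out=0, reg = 0x299DAE
clock 4: out=0, reg = 0x14CED7
clock 5: out=1, reg = 0x0A676B
clock 6: out=1, reg = 0x8533B5
clock 7: out=1, reg = 0xC299DA

0xC299DA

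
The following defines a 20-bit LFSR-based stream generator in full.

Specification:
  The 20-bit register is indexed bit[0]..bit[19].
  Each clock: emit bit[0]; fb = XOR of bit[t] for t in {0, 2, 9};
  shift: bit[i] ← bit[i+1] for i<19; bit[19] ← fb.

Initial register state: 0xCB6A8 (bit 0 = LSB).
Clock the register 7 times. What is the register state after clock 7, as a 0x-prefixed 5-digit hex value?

reg_0 = 0xCB6A8
clock 1: out=0, reg = 0xE5B54
clock 2: out=0, reg = 0x72DAA
clock 3: out=0, reg = 0x396D5
clock 4: out=1, reg = 0x9CB6A
clock 5: out=0, reg = 0xCE5B5
clock 6: out=1, reg = 0x672DA
clock 7: out=0, reg = 0xB396D

0xB396D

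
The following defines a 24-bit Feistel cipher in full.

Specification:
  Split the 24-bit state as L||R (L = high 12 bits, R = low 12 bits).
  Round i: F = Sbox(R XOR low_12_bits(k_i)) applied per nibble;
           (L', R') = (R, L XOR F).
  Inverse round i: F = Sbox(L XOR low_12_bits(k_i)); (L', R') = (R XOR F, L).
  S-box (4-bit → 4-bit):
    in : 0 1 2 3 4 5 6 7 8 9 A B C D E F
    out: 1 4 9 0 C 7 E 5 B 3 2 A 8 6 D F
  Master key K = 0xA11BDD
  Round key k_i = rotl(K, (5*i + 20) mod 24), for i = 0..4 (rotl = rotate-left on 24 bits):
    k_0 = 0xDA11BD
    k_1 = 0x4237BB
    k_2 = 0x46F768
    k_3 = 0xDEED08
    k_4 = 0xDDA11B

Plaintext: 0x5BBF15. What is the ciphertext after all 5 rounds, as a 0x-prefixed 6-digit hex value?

0x149C3C

s_0 = plaintext = 0x5BBF15
s_1 = Round(s_0, k_0) = 0xF15890
s_2 = Round(s_1, k_1) = 0x89008F
s_3 = Round(s_2, k_2) = 0x08FD45
s_4 = Round(s_3, k_3) = 0xD45149
s_5 = Round(s_4, k_4) = 0x149C3C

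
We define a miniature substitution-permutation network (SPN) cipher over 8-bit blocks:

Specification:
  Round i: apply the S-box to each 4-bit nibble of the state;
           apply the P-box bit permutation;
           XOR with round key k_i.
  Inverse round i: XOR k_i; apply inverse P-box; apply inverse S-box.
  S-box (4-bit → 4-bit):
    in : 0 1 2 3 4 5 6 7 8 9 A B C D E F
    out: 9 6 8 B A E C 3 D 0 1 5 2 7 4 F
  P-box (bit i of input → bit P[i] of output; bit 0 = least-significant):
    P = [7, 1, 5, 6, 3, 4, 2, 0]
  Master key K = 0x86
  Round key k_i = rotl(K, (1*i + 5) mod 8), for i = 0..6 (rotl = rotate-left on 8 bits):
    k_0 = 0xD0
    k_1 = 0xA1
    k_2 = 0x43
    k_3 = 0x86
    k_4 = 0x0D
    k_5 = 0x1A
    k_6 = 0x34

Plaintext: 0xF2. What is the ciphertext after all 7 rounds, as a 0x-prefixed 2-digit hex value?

s_0 = plaintext = 0xF2
s_1 = Round(s_0, k_0) = 0x8D
s_2 = Round(s_1, k_1) = 0x0E
s_3 = Round(s_2, k_2) = 0x6A
s_4 = Round(s_3, k_3) = 0x03
s_5 = Round(s_4, k_4) = 0xC6
s_6 = Round(s_5, k_5) = 0x6A
s_7 = Round(s_6, k_6) = 0xB1

0xB1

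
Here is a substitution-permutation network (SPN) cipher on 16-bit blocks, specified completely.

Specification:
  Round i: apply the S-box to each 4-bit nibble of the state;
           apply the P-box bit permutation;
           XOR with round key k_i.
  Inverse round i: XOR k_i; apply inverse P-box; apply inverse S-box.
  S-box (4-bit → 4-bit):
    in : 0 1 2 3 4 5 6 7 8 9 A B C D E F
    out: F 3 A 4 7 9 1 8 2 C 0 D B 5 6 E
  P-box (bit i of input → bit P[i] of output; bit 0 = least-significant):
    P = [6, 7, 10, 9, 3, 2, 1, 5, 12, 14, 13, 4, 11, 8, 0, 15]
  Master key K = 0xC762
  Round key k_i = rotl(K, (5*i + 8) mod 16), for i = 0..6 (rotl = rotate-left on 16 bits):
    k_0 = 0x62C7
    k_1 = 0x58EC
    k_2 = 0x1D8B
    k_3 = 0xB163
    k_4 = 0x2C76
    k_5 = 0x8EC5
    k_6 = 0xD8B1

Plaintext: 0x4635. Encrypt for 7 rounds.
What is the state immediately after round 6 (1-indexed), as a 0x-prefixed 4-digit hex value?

s_0 = plaintext = 0x4635
s_1 = Round(s_0, k_0) = 0x7984
s_2 = Round(s_1, k_1) = 0xFC38
s_3 = Round(s_2, k_2) = 0xCC18
s_4 = Round(s_3, k_3) = 0x68FF
s_5 = Round(s_4, k_4) = 0x62D0
s_6 = Round(s_5, k_5) = 0xC01F
s_7 = Round(s_6, k_6) = 0x272D

0xC01F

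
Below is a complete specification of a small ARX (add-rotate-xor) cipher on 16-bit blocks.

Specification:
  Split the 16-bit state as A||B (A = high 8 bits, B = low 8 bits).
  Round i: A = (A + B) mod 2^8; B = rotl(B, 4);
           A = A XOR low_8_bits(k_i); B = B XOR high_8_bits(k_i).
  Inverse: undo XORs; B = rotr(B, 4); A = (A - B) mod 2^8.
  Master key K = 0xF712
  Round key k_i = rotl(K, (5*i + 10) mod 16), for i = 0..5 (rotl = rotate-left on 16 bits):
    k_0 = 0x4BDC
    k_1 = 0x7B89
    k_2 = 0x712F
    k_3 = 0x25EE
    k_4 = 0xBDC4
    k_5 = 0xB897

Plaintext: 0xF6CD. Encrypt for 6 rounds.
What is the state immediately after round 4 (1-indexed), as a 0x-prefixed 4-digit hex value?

0x5130

s_0 = plaintext = 0xF6CD
s_1 = Round(s_0, k_0) = 0x1F97
s_2 = Round(s_1, k_1) = 0x3F02
s_3 = Round(s_2, k_2) = 0x6E51
s_4 = Round(s_3, k_3) = 0x5130
s_5 = Round(s_4, k_4) = 0x45BE
s_6 = Round(s_5, k_5) = 0x9453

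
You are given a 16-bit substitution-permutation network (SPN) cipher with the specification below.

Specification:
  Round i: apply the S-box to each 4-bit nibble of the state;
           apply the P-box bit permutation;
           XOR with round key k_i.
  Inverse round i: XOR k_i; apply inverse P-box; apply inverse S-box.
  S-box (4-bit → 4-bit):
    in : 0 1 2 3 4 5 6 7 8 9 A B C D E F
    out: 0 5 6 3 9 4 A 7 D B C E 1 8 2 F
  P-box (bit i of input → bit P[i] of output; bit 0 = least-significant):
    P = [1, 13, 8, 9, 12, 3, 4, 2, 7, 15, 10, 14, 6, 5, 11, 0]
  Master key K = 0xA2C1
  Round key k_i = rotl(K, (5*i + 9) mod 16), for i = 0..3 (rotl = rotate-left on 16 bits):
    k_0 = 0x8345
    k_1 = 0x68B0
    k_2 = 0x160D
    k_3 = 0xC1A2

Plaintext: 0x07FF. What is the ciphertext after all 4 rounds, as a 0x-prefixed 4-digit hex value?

0xF2B1

s_0 = plaintext = 0x07FF
s_1 = Round(s_0, k_0) = 0x34DB
s_2 = Round(s_1, k_1) = 0x0B54
s_3 = Round(s_2, k_2) = 0xD01F
s_4 = Round(s_3, k_3) = 0xF2B1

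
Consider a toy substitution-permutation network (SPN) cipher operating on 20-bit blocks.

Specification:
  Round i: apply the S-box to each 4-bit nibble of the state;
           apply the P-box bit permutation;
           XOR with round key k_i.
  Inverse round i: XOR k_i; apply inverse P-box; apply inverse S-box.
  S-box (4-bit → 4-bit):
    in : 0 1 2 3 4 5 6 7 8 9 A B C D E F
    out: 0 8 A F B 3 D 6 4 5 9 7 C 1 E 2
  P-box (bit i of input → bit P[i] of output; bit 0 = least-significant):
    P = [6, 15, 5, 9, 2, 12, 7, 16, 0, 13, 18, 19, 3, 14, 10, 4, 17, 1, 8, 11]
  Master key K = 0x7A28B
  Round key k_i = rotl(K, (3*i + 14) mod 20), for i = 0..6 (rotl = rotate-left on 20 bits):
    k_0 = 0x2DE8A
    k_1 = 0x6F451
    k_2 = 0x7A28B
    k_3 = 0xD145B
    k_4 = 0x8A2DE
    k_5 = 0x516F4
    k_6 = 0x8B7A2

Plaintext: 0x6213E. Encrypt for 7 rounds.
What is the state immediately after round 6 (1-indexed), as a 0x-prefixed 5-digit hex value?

0xFEDFC

s_0 = plaintext = 0x6213E
s_1 = Round(s_0, k_0) = 0x9053E
s_2 = Round(s_1, k_1) = 0x547F4
s_3 = Round(s_2, k_2) = 0x150D1
s_4 = Round(s_3, k_3) = 0xD5E57
s_5 = Round(s_4, k_4) = 0x652F2
s_6 = Round(s_5, k_5) = 0xFEDFC
s_7 = Round(s_6, k_6) = 0x8E191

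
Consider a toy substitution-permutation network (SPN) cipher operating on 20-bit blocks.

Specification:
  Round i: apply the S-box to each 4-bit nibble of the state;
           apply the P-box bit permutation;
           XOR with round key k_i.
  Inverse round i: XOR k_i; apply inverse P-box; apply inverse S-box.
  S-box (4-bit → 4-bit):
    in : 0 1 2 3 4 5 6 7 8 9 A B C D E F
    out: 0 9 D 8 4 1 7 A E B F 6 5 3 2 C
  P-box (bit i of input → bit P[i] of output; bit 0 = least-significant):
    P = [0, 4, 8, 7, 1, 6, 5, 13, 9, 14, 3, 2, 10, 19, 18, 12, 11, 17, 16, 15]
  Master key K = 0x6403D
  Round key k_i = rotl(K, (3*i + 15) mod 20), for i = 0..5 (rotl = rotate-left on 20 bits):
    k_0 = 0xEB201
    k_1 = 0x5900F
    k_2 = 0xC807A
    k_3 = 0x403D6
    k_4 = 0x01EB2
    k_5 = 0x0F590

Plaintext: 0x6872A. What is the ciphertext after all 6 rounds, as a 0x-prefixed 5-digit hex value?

s_0 = plaintext = 0x6872A
s_1 = Round(s_0, k_0) = 0x1CBB6
s_2 = Round(s_1, k_1) = 0x15D76
s_3 = Round(s_2, k_2) = 0xC6F2B
s_4 = Round(s_3, k_3) = 0x92EE8
s_5 = Round(s_4, k_4) = 0x6C362
s_6 = Round(s_5, k_5) = 0x7F877

0x7F877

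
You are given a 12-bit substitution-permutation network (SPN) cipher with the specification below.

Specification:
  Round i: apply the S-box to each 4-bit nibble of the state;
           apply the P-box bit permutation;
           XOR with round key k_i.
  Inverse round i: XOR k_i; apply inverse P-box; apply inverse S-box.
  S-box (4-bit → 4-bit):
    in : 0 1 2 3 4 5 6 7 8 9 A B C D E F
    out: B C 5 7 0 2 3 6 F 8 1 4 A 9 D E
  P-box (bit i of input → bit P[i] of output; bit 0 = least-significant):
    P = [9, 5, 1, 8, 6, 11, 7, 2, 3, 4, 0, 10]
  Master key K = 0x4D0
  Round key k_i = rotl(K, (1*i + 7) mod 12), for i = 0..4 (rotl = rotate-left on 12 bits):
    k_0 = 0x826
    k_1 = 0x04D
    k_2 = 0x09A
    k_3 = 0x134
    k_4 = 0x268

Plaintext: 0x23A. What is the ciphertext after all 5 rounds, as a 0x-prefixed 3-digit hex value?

0xD12

s_0 = plaintext = 0x23A
s_1 = Round(s_0, k_0) = 0x2EF
s_2 = Round(s_1, k_1) = 0x1A2
s_3 = Round(s_2, k_2) = 0x6D9
s_4 = Round(s_3, k_3) = 0x068
s_5 = Round(s_4, k_4) = 0xD12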